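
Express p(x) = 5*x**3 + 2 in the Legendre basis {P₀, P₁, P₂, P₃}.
(2)P₀ + (3)P₁ + (2)P₃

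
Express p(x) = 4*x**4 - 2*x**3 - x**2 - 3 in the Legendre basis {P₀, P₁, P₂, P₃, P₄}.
(-38/15)P₀ + (-6/5)P₁ + (34/21)P₂ + (-4/5)P₃ + (32/35)P₄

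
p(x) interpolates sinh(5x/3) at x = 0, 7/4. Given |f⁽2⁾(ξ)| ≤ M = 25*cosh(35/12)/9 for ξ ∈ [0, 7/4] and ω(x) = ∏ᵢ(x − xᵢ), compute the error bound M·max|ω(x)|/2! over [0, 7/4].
1225*cosh(35/12)/1152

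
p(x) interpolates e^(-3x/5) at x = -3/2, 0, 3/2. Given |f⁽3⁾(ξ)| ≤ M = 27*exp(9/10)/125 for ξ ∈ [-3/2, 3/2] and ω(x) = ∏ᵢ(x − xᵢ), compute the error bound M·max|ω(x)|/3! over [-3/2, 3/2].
27*sqrt(3)*exp(9/10)/1000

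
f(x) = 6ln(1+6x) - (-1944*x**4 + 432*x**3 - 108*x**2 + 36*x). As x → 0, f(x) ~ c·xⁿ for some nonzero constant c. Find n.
5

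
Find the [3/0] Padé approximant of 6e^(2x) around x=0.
8*x**3 + 12*x**2 + 12*x + 6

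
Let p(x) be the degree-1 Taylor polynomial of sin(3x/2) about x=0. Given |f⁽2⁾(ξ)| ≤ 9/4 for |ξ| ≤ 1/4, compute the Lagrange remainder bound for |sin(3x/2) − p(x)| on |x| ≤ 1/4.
9/128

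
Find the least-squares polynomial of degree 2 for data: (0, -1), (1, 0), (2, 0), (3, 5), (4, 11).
-23/35 + (-97/70)x + (15/14)x²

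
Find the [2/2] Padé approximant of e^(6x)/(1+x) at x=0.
(2*x**2 + 7*x/3 + 1)/(7*x**2/3 - 8*x/3 + 1)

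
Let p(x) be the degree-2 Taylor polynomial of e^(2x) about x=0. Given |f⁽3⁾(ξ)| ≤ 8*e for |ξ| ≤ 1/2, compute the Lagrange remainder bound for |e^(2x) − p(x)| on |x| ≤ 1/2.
e/6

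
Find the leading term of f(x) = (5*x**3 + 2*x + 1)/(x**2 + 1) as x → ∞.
5*x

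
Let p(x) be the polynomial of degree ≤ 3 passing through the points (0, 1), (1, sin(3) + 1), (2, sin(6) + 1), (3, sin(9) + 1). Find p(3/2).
9*sin(6)/16 - sin(9)/16 + 9*sin(3)/16 + 1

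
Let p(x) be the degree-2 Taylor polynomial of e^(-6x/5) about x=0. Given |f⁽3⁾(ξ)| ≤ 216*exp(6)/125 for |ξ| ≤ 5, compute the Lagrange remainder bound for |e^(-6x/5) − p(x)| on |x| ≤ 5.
36*exp(6)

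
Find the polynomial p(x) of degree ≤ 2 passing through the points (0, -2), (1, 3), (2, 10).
x**2 + 4*x - 2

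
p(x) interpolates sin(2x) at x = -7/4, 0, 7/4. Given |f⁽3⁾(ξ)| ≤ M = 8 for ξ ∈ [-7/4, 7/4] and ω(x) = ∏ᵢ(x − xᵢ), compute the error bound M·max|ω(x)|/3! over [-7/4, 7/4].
343*sqrt(3)/216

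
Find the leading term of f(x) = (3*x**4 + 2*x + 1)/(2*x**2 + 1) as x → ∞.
3*x**2/2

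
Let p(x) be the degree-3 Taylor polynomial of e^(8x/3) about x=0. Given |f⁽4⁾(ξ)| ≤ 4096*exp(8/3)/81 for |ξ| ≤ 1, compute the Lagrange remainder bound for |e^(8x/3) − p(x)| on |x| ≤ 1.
512*exp(8/3)/243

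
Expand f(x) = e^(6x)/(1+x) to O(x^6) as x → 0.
1 + 5*x + 13*x**2 + 23*x**3 + 31*x**4 + 169*x**5/5 + O(x**6)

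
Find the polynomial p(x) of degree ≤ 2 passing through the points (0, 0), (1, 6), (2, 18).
3*x**2 + 3*x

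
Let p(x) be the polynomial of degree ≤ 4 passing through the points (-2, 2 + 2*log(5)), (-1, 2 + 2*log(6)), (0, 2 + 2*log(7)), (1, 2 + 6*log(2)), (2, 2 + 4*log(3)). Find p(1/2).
2 + log(28*sqrt(2)*3**(17/32)*5**(3/64)*7**(13/32)/3)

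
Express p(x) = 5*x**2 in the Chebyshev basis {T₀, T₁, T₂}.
(5/2)T₀ + (5/2)T₂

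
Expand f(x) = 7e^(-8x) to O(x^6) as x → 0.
7 - 56*x + 224*x**2 - 1792*x**3/3 + 3584*x**4/3 - 28672*x**5/15 + O(x**6)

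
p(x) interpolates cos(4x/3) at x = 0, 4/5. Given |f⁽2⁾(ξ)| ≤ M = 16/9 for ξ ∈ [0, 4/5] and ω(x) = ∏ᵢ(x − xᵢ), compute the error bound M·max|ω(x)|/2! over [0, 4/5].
32/225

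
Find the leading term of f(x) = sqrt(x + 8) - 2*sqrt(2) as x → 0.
sqrt(2)*x/8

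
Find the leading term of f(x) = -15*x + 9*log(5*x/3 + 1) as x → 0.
-25*x**2/2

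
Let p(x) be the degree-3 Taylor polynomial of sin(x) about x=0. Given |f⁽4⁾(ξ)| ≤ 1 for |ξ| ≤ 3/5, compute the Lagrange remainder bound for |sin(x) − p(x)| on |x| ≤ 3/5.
27/5000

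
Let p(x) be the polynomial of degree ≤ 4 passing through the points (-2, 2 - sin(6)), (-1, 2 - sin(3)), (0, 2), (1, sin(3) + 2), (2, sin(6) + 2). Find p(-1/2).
-5*sin(3)/8 + sin(6)/16 + 2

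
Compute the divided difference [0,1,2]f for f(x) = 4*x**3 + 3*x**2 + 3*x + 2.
15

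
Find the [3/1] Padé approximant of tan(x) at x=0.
x**3/3 + x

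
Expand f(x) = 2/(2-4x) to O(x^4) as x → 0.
1 + 2*x + 4*x**2 + 8*x**3 + O(x**4)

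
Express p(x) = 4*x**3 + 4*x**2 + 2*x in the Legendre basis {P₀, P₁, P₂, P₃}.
(4/3)P₀ + (22/5)P₁ + (8/3)P₂ + (8/5)P₃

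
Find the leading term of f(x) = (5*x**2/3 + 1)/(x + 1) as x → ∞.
5*x/3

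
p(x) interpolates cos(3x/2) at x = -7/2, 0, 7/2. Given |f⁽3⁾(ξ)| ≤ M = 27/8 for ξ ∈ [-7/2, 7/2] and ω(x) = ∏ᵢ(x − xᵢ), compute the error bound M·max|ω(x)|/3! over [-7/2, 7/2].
343*sqrt(3)/64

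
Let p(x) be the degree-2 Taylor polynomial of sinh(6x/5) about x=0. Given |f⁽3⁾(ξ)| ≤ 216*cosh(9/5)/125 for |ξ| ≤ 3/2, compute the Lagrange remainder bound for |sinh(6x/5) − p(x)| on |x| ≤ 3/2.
243*cosh(9/5)/250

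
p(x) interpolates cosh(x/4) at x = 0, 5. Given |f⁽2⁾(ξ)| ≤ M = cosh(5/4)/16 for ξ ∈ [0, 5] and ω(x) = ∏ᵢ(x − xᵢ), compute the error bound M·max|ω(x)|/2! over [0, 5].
25*cosh(5/4)/128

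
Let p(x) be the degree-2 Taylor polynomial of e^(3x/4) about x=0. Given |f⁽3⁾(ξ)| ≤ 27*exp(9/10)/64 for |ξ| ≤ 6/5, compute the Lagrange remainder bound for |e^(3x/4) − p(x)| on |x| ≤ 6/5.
243*exp(9/10)/2000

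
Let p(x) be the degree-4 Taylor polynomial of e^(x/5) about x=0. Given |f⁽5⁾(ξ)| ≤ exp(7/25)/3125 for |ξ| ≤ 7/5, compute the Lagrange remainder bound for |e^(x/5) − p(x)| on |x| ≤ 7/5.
16807*exp(7/25)/1171875000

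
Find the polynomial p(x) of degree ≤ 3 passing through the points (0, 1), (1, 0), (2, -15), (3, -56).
-2*x**3 - x**2 + 2*x + 1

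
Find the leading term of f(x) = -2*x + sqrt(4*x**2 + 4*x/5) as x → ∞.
1/5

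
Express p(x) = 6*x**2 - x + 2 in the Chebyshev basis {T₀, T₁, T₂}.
(5)T₀ - T₁ + (3)T₂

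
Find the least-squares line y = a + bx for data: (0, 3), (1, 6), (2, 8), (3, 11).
a = 31/10, b = 13/5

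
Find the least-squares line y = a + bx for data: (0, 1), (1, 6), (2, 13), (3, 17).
a = 1, b = 11/2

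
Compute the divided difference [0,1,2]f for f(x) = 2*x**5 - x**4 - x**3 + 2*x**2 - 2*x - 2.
22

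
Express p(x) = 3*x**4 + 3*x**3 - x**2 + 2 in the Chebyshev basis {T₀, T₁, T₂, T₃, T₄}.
(21/8)T₀ + (9/4)T₁ + T₂ + (3/4)T₃ + (3/8)T₄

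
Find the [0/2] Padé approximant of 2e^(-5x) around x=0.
2/(25*x**2/2 + 5*x + 1)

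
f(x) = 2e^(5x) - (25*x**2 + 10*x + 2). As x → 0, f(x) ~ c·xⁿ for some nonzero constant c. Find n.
3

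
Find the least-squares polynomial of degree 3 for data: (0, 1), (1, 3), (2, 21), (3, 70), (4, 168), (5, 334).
107/126 + (877/756)x + (-365/252)x² + (157/54)x³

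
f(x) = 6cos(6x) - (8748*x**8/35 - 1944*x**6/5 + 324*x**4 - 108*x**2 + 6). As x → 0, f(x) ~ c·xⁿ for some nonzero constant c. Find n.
10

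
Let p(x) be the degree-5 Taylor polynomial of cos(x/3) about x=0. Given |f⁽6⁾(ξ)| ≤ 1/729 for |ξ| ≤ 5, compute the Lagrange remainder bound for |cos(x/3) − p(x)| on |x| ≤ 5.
3125/104976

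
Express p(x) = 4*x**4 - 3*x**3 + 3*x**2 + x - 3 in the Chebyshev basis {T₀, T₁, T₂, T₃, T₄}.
(-5/4)T₁ + (7/2)T₂ + (-3/4)T₃ + (1/2)T₄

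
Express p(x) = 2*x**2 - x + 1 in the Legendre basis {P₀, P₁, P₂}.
(5/3)P₀ - P₁ + (4/3)P₂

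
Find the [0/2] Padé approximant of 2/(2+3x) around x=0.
1/(3*x/2 + 1)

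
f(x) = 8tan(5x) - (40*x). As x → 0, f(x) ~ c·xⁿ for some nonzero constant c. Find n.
3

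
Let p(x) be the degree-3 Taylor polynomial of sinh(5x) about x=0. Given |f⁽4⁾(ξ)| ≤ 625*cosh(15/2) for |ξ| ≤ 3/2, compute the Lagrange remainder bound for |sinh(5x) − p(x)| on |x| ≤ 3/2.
16875*cosh(15/2)/128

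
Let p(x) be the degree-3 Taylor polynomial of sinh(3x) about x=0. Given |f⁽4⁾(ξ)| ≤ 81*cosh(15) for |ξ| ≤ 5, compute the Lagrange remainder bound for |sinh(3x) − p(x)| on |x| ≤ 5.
16875*cosh(15)/8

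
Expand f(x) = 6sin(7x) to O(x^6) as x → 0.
42*x - 343*x**3 + 16807*x**5/20 + O(x**6)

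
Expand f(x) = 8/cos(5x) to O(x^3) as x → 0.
8 + 100*x**2 + O(x**3)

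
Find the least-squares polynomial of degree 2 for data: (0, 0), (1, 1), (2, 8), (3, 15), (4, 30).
(-3/5)x + (2)x²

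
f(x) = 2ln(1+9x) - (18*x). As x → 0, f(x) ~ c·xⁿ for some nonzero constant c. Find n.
2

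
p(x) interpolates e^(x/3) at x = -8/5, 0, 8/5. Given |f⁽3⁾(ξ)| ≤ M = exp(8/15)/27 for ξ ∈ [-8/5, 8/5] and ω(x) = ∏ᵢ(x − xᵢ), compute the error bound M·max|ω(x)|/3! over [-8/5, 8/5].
512*sqrt(3)*exp(8/15)/91125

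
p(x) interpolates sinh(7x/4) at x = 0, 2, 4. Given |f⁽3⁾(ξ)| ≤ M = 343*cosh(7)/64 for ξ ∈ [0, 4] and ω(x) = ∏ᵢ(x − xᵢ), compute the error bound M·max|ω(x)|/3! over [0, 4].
343*sqrt(3)*cosh(7)/216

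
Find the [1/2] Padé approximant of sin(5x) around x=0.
5*x/(25*x**2/6 + 1)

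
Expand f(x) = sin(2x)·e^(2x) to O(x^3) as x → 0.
2*x + 4*x**2 + O(x**3)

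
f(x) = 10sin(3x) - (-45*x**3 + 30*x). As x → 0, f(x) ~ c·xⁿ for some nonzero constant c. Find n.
5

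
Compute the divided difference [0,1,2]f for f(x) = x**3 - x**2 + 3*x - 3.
2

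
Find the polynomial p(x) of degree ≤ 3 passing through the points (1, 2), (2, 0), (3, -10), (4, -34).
-x**3 + 2*x**2 - x + 2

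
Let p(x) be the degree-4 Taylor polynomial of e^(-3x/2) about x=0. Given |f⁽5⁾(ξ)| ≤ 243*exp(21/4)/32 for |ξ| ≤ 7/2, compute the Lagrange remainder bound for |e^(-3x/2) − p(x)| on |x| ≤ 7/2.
1361367*exp(21/4)/40960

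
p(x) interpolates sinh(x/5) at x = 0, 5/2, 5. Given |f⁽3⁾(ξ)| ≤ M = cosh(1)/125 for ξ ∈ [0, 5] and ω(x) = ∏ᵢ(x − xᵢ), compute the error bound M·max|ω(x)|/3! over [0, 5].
sqrt(3)*cosh(1)/216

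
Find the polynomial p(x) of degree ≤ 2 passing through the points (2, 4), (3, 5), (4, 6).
x + 2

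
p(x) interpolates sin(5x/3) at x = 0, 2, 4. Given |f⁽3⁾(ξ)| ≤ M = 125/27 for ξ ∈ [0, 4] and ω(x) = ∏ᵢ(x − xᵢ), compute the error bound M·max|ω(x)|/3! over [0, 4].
1000*sqrt(3)/729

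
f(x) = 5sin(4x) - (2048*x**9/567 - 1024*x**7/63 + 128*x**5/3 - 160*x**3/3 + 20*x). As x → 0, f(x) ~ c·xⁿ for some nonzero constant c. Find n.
11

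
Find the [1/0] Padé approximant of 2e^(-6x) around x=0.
2 - 12*x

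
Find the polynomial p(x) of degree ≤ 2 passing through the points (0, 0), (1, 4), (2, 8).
4*x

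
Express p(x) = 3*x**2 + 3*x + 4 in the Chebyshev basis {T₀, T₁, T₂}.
(11/2)T₀ + (3)T₁ + (3/2)T₂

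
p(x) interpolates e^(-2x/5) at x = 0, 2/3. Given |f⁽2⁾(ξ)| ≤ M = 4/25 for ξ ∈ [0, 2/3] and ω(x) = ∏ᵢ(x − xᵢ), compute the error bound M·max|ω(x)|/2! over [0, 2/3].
2/225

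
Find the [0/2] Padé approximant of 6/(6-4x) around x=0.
1/(1 - 2*x/3)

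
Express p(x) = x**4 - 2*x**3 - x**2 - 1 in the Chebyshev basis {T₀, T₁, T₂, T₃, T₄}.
(-9/8)T₀ + (-3/2)T₁ + (-1/2)T₃ + (1/8)T₄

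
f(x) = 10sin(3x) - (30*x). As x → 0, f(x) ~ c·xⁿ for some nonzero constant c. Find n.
3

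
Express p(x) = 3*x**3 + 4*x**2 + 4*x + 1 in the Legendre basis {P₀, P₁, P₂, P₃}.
(7/3)P₀ + (29/5)P₁ + (8/3)P₂ + (6/5)P₃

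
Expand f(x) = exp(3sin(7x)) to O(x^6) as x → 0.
1 + 21*x + 441*x**2/2 + 1372*x**3 + 36015*x**4/8 - 16807*x**5/5 + O(x**6)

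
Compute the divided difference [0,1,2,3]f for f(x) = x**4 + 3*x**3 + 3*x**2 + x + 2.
9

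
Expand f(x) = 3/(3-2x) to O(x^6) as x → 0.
1 + 2*x/3 + 4*x**2/9 + 8*x**3/27 + 16*x**4/81 + 32*x**5/243 + O(x**6)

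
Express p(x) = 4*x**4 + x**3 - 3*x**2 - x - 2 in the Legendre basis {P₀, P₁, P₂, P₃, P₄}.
(-11/5)P₀ + (-2/5)P₁ + (2/7)P₂ + (2/5)P₃ + (32/35)P₄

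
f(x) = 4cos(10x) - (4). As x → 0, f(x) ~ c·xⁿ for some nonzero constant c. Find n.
2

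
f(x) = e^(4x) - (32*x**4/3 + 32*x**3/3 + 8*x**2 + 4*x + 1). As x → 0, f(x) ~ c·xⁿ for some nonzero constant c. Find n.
5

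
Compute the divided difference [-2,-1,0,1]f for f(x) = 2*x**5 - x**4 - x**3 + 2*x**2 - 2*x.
11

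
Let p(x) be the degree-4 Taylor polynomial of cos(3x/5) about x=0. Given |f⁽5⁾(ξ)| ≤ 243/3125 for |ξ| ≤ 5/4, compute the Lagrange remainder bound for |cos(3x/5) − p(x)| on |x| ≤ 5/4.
81/40960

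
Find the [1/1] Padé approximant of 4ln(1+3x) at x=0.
12*x/(3*x/2 + 1)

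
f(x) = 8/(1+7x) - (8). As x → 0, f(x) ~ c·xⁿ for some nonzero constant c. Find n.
1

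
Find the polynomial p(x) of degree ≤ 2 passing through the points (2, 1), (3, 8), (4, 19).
2*x**2 - 3*x - 1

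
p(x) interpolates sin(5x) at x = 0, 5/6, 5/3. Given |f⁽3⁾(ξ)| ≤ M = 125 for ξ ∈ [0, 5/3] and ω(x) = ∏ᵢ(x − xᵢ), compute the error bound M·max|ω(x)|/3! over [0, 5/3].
15625*sqrt(3)/5832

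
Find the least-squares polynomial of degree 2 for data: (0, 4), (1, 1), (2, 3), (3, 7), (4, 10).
17/5 + (-11/5)x + x²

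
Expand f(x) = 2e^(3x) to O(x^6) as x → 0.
2 + 6*x + 9*x**2 + 9*x**3 + 27*x**4/4 + 81*x**5/20 + O(x**6)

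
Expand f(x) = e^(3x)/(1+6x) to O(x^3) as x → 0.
1 - 3*x + 45*x**2/2 + O(x**3)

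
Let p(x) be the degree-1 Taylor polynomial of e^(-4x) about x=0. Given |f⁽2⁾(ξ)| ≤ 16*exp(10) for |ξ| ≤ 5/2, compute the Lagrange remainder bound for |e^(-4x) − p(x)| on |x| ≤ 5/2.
50*exp(10)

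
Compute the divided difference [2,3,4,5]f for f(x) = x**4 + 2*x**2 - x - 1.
14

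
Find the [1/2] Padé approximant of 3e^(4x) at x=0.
(4*x + 3)/(8*x**2/3 - 8*x/3 + 1)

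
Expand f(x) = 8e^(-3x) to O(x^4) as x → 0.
8 - 24*x + 36*x**2 - 36*x**3 + O(x**4)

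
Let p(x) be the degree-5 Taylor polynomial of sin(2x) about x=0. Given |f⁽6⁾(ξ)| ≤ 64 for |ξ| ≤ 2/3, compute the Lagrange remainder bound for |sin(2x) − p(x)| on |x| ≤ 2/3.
256/32805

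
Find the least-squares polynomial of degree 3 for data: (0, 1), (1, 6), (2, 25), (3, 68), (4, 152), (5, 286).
41/42 + (745/252)x + (5/42)x² + (77/36)x³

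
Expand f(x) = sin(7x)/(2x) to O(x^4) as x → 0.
7/2 - 343*x**2/12 + O(x**4)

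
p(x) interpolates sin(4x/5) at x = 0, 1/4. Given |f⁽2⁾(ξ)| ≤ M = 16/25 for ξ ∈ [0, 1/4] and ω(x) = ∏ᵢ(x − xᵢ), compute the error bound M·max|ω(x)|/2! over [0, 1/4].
1/200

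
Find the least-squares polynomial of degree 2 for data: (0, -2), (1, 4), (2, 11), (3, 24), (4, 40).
-59/35 + (104/35)x + (13/7)x²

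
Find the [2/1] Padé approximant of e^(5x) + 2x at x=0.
(5*x**2/6 + 16*x/3 + 1)/(1 - 5*x/3)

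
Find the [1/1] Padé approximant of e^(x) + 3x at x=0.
(31*x/8 + 1)/(1 - x/8)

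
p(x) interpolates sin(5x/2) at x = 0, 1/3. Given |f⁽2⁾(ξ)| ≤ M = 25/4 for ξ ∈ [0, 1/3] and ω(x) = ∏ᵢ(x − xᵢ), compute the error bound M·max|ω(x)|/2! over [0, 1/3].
25/288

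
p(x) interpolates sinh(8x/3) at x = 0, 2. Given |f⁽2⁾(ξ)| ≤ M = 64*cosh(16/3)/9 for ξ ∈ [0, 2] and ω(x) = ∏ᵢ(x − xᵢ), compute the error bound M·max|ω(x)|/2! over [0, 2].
32*cosh(16/3)/9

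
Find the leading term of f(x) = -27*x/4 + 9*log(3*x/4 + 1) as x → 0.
-81*x**2/32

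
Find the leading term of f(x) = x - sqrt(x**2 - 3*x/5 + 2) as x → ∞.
3/10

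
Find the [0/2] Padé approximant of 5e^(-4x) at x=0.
5/(8*x**2 + 4*x + 1)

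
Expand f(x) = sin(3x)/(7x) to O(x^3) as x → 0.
3/7 - 9*x**2/14 + O(x**3)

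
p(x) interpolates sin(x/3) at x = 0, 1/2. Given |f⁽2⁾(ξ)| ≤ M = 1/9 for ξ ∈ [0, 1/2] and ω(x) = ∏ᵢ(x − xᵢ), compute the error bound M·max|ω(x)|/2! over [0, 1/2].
1/288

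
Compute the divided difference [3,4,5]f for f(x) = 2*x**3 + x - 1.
24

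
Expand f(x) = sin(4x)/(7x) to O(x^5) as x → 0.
4/7 - 32*x**2/21 + 128*x**4/105 + O(x**5)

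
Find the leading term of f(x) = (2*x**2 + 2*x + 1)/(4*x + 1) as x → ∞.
x/2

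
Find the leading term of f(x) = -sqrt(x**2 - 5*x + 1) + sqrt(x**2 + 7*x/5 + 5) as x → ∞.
16/5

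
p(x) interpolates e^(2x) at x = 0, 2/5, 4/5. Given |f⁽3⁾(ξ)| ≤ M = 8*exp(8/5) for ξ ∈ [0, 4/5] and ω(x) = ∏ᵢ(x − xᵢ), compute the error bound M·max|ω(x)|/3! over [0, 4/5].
64*sqrt(3)*exp(8/5)/3375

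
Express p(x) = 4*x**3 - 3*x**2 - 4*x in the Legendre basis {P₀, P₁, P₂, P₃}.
-P₀ + (-8/5)P₁ + (-2)P₂ + (8/5)P₃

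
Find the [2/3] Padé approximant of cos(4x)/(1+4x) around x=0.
(1 - 20*x**2/3)/(16*x**3/3 + 4*x**2/3 + 4*x + 1)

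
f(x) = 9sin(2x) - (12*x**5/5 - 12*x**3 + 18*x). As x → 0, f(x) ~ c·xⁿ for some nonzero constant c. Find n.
7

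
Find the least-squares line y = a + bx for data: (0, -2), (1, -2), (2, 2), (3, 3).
a = -13/5, b = 19/10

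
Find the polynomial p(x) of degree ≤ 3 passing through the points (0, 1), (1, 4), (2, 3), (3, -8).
-x**3 + x**2 + 3*x + 1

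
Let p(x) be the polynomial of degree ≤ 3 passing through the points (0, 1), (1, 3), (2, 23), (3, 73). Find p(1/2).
1/2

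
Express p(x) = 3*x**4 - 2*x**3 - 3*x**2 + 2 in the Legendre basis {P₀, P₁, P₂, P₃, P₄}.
(8/5)P₀ + (-6/5)P₁ + (-2/7)P₂ + (-4/5)P₃ + (24/35)P₄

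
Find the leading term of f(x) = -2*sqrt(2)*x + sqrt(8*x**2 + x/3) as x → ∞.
sqrt(2)/24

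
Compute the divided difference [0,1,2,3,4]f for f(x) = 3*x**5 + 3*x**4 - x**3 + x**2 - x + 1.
33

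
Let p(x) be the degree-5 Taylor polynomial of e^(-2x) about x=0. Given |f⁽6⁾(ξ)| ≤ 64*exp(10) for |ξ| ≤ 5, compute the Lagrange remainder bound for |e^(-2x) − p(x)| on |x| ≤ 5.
12500*exp(10)/9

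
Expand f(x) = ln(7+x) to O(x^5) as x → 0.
log(7) + x/7 - x**2/98 + x**3/1029 - x**4/9604 + O(x**5)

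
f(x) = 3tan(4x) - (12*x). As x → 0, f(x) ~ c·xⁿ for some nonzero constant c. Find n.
3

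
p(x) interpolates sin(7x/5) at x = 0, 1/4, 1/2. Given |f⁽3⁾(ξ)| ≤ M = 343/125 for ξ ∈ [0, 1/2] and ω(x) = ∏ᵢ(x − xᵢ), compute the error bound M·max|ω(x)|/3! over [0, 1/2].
343*sqrt(3)/216000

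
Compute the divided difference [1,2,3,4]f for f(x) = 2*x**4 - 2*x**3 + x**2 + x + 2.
18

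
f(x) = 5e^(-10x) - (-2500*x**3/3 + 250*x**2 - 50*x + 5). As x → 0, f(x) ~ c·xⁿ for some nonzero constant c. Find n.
4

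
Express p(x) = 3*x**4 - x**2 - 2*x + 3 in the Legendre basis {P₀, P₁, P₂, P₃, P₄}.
(49/15)P₀ + (-2)P₁ + (22/21)P₂ + (24/35)P₄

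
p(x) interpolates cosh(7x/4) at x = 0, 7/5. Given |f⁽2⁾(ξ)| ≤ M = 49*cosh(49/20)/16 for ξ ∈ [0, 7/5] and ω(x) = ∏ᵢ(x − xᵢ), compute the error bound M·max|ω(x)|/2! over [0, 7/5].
2401*cosh(49/20)/3200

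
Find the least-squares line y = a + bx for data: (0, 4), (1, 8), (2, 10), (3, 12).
a = 23/5, b = 13/5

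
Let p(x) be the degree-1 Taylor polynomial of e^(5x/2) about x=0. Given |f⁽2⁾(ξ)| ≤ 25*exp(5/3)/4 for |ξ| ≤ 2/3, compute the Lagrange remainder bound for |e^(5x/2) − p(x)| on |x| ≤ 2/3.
25*exp(5/3)/18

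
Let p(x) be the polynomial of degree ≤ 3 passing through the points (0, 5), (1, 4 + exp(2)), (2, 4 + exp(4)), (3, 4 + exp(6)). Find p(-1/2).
-5*exp(6)/16 - 35*exp(2)/16 + 99/16 + 21*exp(4)/16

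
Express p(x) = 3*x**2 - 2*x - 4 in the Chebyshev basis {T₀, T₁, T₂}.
(-5/2)T₀ + (-2)T₁ + (3/2)T₂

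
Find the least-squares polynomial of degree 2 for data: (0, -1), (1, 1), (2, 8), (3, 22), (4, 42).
-6/7 + (-111/70)x + (43/14)x²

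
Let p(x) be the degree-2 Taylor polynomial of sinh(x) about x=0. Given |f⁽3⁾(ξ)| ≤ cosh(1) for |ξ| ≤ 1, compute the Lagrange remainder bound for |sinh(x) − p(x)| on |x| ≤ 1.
cosh(1)/6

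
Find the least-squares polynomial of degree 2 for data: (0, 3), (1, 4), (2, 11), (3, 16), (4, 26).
94/35 + (43/35)x + (8/7)x²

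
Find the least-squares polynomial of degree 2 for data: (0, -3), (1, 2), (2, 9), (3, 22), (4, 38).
-14/5 + (11/5)x + (2)x²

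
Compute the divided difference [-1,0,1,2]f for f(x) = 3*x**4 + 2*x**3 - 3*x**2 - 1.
8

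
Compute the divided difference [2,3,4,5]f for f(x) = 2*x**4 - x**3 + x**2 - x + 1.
27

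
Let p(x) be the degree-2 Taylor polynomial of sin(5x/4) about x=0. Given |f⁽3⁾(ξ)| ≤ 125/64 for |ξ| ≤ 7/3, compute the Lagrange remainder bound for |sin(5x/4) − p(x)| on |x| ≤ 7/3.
42875/10368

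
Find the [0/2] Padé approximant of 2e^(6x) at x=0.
2/(18*x**2 - 6*x + 1)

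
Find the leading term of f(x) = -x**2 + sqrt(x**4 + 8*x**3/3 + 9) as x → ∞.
4*x/3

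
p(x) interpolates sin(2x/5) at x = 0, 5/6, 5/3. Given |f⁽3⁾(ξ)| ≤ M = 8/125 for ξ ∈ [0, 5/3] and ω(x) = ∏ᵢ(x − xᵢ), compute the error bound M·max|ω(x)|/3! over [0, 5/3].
sqrt(3)/729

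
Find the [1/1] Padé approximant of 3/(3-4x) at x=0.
1/(1 - 4*x/3)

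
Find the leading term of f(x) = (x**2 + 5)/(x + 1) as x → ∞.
x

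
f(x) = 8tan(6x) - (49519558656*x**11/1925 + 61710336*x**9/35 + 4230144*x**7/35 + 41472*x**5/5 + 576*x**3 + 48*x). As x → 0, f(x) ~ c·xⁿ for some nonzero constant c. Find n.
13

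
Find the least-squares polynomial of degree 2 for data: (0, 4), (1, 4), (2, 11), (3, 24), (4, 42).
19/5 + (-12/5)x + (3)x²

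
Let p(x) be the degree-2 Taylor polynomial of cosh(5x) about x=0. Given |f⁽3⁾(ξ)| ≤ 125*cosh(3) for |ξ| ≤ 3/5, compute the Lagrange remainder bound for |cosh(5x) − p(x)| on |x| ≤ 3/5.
9*cosh(3)/2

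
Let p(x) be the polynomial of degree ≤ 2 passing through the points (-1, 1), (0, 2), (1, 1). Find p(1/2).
7/4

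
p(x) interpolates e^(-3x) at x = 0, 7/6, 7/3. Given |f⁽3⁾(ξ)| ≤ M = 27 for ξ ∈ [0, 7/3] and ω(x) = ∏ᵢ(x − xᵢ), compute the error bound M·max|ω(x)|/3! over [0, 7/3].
343*sqrt(3)/216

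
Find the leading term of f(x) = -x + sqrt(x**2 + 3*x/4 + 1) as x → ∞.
3/8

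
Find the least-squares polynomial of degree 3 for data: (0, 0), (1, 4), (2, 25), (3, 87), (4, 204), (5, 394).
17/63 + (-241/189)x + (139/126)x² + (161/54)x³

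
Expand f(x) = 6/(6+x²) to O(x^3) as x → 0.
1 - x**2/6 + O(x**3)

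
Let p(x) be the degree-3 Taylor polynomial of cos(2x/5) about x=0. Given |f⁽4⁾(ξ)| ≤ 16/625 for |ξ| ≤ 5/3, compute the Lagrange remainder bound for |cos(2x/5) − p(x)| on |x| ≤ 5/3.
2/243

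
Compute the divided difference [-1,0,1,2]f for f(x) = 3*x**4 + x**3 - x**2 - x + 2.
7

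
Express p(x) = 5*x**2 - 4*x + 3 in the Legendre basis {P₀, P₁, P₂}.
(14/3)P₀ + (-4)P₁ + (10/3)P₂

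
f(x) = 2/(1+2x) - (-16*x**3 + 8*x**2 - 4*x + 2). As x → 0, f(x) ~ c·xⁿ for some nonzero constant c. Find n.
4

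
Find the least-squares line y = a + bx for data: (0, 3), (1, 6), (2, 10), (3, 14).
a = 27/10, b = 37/10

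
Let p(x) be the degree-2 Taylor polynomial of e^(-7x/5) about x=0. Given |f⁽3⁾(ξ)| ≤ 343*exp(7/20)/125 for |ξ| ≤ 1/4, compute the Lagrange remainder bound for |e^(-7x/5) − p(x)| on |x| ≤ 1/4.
343*exp(7/20)/48000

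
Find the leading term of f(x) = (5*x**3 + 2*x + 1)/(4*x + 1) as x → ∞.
5*x**2/4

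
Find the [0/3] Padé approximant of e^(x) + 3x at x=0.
1/(-361*x**3/6 + 31*x**2/2 - 4*x + 1)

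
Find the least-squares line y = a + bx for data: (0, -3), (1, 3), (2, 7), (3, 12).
a = -13/5, b = 49/10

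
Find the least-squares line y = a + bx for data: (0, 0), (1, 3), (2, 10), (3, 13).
a = -2/5, b = 23/5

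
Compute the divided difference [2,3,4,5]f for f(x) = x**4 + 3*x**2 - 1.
14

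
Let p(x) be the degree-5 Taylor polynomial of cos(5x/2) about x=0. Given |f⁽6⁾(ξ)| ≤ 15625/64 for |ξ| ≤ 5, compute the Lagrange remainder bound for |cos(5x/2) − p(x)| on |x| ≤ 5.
48828125/9216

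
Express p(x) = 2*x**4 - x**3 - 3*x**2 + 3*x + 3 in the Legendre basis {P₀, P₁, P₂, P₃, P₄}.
(12/5)P₀ + (12/5)P₁ + (-6/7)P₂ + (-2/5)P₃ + (16/35)P₄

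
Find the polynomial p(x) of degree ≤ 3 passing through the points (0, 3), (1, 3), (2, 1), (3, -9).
-x**3 + 2*x**2 - x + 3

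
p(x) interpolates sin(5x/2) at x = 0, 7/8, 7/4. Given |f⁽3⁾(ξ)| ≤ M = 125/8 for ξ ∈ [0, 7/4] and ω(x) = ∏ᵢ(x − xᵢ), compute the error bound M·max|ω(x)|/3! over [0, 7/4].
42875*sqrt(3)/110592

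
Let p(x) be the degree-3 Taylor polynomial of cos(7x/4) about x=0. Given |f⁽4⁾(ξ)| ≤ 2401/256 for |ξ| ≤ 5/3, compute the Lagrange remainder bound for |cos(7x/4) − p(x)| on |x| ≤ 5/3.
1500625/497664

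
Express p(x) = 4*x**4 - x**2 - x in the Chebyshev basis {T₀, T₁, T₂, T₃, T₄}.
T₀ - T₁ + (3/2)T₂ + (1/2)T₄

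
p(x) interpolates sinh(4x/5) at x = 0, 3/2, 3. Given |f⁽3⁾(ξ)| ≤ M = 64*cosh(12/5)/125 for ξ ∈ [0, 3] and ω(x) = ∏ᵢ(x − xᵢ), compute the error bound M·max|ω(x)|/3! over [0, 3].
8*sqrt(3)*cosh(12/5)/125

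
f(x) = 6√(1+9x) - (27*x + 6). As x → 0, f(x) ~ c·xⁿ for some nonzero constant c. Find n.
2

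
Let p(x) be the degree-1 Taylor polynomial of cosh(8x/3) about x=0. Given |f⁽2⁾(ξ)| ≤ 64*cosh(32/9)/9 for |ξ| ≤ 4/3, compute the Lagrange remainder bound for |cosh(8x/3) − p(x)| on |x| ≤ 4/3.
512*cosh(32/9)/81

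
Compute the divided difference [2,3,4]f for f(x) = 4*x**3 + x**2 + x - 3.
37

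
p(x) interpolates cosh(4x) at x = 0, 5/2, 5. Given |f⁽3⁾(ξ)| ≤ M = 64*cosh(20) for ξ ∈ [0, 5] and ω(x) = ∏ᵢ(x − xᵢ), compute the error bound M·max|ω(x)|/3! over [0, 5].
1000*sqrt(3)*cosh(20)/27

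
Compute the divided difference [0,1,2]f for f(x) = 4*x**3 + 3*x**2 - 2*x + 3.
15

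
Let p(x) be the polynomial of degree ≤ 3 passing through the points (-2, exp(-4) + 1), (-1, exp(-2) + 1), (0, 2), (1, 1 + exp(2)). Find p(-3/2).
(5 + 15*exp(2) + (exp(2) + 11)*exp(4))*exp(-4)/16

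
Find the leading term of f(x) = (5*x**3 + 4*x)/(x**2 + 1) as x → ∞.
5*x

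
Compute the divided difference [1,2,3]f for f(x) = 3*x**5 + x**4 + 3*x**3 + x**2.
314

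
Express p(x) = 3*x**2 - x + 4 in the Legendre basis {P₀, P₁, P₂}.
(5)P₀ - P₁ + (2)P₂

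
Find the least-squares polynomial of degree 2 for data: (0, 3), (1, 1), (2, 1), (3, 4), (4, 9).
106/35 + (-47/14)x + (17/14)x²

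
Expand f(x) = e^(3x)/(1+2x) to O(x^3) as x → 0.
1 + x + 5*x**2/2 + O(x**3)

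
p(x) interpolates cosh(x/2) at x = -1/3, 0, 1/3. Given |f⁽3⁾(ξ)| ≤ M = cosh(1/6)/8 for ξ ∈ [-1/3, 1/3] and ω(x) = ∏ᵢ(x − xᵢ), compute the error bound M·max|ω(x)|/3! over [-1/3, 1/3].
sqrt(3)*cosh(1/6)/5832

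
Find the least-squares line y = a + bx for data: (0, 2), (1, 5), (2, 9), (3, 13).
a = 17/10, b = 37/10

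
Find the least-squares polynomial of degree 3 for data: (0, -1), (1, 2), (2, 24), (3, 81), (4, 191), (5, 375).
-74/63 + (395/378)x + (-101/252)x² + (329/108)x³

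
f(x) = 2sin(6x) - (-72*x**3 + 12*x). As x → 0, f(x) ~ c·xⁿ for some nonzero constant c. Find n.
5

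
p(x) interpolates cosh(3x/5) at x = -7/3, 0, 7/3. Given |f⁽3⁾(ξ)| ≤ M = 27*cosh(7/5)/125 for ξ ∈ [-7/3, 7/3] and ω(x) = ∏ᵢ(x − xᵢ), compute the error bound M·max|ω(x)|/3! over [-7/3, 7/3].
343*sqrt(3)*cosh(7/5)/3375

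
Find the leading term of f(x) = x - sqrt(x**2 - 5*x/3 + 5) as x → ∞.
5/6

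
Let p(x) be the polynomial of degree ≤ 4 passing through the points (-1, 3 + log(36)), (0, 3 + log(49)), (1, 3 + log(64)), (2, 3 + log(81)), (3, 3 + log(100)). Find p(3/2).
3 + log(48*15**(59/64)*2**(3/16)*7**(11/16)/35)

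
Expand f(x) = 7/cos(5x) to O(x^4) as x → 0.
7 + 175*x**2/2 + O(x**4)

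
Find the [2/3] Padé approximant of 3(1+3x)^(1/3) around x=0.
(21*x**2/2 + 12*x + 3)/(-x**3/6 + 3*x**2/2 + 3*x + 1)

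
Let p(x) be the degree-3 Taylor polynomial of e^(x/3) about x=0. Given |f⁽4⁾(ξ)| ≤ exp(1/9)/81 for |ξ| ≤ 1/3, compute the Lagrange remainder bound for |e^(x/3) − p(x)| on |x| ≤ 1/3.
exp(1/9)/157464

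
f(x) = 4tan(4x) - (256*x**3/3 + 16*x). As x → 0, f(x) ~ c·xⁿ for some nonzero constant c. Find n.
5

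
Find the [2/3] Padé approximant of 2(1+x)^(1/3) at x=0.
(7*x**2/9 + 8*x/3 + 2)/(-x**3/162 + x**2/6 + x + 1)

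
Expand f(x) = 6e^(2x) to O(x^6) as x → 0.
6 + 12*x + 12*x**2 + 8*x**3 + 4*x**4 + 8*x**5/5 + O(x**6)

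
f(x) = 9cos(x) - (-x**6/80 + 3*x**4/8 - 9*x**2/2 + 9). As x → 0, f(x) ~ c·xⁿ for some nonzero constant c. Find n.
8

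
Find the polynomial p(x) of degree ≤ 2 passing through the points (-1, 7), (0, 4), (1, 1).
4 - 3*x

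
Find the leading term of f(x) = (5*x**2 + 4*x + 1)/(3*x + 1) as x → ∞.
5*x/3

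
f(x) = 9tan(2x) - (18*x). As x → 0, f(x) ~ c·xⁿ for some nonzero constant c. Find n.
3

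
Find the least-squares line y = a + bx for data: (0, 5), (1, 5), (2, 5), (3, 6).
a = 24/5, b = 3/10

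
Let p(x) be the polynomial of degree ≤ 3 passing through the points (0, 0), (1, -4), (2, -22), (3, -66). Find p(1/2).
-1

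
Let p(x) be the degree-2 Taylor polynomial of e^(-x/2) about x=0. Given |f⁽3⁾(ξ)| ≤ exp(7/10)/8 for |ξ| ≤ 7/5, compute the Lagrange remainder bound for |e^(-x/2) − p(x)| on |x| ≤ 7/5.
343*exp(7/10)/6000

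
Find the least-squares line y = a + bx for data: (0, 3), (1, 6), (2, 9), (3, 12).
a = 3, b = 3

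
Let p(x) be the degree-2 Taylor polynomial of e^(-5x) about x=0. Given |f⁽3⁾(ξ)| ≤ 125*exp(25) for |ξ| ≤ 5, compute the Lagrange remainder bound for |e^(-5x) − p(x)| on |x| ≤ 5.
15625*exp(25)/6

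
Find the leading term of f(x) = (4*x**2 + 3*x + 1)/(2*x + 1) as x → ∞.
2*x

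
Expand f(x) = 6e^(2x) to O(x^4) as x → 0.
6 + 12*x + 12*x**2 + 8*x**3 + O(x**4)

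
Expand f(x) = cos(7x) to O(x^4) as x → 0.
1 - 49*x**2/2 + O(x**4)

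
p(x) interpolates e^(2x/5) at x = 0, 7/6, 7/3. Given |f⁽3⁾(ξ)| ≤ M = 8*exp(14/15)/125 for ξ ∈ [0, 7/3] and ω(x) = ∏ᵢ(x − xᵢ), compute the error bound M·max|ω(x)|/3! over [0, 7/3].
343*sqrt(3)*exp(14/15)/91125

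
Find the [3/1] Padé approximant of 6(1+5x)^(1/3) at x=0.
(-250*x**3/27 + 50*x**2/3 + 30*x + 6)/(10*x/3 + 1)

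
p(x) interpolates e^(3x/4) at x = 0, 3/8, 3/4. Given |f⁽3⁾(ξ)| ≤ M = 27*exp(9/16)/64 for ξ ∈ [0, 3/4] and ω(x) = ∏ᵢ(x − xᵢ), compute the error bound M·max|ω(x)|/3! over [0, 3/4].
27*sqrt(3)*exp(9/16)/32768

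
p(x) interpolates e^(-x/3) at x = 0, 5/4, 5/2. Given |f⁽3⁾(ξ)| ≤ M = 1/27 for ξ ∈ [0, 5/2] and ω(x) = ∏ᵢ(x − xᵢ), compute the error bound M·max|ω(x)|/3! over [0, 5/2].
125*sqrt(3)/46656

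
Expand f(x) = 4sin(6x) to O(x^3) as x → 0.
24*x + O(x**3)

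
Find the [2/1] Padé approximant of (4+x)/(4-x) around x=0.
(x/4 + 1)/(1 - x/4)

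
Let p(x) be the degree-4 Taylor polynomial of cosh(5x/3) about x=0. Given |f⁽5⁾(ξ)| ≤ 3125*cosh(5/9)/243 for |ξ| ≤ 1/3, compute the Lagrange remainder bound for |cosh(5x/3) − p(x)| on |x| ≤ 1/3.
625*cosh(5/9)/1417176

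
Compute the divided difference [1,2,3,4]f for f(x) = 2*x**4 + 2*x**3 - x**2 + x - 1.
22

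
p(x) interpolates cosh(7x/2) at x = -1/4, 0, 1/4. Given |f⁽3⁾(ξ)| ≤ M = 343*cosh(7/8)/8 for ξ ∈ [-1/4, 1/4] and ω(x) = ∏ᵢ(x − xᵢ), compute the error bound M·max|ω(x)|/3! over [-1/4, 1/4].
343*sqrt(3)*cosh(7/8)/13824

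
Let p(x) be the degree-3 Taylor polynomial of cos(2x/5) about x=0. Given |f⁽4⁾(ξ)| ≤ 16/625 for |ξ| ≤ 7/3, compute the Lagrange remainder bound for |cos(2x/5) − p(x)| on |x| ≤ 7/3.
4802/151875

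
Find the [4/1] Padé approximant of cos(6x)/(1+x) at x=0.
(54*x**4 - 18*x**2 + 1)/(x + 1)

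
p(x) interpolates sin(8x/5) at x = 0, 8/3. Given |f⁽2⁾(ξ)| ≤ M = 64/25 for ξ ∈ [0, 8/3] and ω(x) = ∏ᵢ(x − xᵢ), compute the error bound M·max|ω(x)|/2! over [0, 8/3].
512/225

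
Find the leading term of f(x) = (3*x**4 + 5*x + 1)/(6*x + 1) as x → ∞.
x**3/2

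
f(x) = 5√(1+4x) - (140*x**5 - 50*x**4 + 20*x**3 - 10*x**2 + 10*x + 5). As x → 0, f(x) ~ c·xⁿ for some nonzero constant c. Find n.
6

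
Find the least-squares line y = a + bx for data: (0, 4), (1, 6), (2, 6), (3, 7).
a = 22/5, b = 9/10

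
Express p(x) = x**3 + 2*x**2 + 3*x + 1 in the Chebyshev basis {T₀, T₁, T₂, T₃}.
(2)T₀ + (15/4)T₁ + T₂ + (1/4)T₃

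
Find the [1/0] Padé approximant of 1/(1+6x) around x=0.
1 - 6*x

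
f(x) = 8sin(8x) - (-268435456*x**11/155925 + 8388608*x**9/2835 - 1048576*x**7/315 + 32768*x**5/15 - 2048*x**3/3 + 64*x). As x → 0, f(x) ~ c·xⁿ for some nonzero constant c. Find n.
13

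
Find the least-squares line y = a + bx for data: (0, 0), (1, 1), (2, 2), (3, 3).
a = 0, b = 1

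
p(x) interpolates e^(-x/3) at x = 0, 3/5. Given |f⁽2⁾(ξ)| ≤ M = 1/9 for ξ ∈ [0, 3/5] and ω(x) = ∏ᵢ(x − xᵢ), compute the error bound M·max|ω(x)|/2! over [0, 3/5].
1/200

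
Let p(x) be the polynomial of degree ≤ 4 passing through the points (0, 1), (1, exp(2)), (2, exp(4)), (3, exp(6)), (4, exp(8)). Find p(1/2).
-5*exp(8)/128 - 35*exp(4)/64 + 35/128 + 35*exp(2)/32 + 7*exp(6)/32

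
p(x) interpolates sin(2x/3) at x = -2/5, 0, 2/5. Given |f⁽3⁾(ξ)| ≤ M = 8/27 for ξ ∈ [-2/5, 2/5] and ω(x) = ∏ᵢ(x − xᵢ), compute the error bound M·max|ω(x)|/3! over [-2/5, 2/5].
64*sqrt(3)/91125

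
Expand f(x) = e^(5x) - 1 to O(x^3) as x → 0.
5*x + 25*x**2/2 + O(x**3)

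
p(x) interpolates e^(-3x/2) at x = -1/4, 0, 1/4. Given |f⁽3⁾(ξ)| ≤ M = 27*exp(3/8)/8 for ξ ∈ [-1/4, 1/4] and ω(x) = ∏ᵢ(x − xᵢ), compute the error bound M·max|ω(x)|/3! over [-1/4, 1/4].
sqrt(3)*exp(3/8)/512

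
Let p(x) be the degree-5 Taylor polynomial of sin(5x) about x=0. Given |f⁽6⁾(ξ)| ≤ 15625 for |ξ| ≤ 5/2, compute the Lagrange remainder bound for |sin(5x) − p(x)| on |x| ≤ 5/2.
48828125/9216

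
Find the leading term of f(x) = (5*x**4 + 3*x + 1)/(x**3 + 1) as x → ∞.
5*x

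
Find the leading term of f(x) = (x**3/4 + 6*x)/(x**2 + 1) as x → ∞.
x/4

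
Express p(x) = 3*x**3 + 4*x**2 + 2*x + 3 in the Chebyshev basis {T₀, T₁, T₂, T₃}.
(5)T₀ + (17/4)T₁ + (2)T₂ + (3/4)T₃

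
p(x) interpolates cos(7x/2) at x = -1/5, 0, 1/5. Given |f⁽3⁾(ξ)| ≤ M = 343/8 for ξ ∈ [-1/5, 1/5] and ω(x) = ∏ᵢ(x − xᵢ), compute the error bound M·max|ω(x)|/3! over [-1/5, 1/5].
343*sqrt(3)/27000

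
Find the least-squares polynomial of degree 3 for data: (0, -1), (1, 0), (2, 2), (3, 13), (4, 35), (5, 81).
-10/9 + (1189/378)x + (-745/252)x² + (121/108)x³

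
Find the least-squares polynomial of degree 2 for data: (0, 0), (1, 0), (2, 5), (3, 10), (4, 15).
-4/7 + (8/7)x + (5/7)x²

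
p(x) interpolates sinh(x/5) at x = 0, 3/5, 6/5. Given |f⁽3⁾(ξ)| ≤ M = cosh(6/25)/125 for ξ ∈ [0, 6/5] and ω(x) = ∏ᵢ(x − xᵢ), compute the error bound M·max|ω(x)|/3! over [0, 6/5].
sqrt(3)*cosh(6/25)/15625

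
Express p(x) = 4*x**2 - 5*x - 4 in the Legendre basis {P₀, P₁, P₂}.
(-8/3)P₀ + (-5)P₁ + (8/3)P₂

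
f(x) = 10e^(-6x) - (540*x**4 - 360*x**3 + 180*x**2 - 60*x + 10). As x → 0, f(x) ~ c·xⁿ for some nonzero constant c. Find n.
5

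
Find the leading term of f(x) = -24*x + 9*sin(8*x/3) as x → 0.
-256*x**3/9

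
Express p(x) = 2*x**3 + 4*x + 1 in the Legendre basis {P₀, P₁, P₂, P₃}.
P₀ + (26/5)P₁ + (4/5)P₃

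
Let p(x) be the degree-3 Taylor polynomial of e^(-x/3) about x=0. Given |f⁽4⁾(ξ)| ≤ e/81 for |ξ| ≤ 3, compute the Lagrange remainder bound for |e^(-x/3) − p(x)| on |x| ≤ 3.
e/24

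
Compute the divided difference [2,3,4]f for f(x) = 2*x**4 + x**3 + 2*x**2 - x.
121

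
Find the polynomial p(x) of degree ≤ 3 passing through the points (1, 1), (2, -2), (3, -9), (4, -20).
-2*x**2 + 3*x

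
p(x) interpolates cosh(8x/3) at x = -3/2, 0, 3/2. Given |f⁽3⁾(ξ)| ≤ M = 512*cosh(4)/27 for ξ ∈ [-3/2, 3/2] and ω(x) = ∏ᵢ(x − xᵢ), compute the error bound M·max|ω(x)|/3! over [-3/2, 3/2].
64*sqrt(3)*cosh(4)/27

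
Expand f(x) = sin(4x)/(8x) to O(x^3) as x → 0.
1/2 - 4*x**2/3 + O(x**3)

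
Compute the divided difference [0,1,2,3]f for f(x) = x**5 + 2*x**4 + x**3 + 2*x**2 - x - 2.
38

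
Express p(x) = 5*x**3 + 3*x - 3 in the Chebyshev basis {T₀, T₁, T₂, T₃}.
(-3)T₀ + (27/4)T₁ + (5/4)T₃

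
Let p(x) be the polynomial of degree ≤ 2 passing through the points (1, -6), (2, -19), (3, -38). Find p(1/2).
-7/4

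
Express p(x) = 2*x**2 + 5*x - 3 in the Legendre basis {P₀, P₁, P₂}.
(-7/3)P₀ + (5)P₁ + (4/3)P₂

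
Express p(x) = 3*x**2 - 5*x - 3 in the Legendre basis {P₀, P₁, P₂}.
(-2)P₀ + (-5)P₁ + (2)P₂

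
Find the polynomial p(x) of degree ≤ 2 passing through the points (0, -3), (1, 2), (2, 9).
x**2 + 4*x - 3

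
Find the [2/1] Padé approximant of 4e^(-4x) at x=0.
(32*x**2/3 - 32*x/3 + 4)/(4*x/3 + 1)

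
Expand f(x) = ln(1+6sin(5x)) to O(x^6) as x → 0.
30*x - 450*x**2 + 8875*x**3 - 198750*x**4 + 18990625*x**5/4 + O(x**6)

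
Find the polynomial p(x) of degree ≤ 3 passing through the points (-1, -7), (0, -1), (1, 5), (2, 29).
3*x**3 + 3*x - 1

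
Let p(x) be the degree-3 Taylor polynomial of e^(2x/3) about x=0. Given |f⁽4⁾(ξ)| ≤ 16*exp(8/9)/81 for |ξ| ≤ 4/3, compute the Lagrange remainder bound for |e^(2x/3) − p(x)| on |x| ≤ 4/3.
512*exp(8/9)/19683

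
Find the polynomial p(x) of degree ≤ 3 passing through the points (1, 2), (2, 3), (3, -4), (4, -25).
-x**3 + 2*x**2 + 2*x - 1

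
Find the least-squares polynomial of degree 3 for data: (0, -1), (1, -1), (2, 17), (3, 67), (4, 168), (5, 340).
-155/126 + (-103/108)x + (-271/252)x² + (161/54)x³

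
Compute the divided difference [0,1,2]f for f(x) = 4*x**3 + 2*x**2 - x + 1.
14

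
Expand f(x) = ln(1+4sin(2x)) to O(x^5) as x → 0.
8*x - 32*x**2 + 496*x**3/3 - 2944*x**4/3 + O(x**5)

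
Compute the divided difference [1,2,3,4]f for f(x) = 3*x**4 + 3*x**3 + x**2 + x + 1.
33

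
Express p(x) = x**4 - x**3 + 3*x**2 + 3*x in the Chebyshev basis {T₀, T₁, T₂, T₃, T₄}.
(15/8)T₀ + (9/4)T₁ + (2)T₂ + (-1/4)T₃ + (1/8)T₄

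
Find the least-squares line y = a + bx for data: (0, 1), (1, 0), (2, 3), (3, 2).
a = 3/5, b = 3/5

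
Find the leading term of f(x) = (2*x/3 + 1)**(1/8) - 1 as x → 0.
x/12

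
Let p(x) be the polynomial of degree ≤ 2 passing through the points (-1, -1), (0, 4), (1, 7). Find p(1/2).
23/4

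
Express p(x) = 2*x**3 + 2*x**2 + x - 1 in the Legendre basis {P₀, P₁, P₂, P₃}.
(-1/3)P₀ + (11/5)P₁ + (4/3)P₂ + (4/5)P₃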